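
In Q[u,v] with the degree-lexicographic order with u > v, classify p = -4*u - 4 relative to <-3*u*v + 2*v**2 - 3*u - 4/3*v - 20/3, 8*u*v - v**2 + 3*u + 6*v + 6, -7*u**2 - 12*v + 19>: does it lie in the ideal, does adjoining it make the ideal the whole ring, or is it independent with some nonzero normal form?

-4*u - 4 lies in I (it reduces to 0).

First compute the reduced Gröbner basis of I by Buchberger's algorithm.
f_1 = -3*u*v + 2*v**2 - 3*u - 4/3*v - 20/3, LT = u*v.
f_2 = 8*u*v - v**2 + 3*u + 6*v + 6, LT = u*v.
f_3 = -7*u**2 - 12*v + 19, LT = u**2.

S(f_1,f_2): lcm = u*v. S = -13/24*v**2 + 5/8*u - 11/36*v + 53/36.
  reduce S modulo (f_1, f_2, f_3):
  remainder -13/24*v**2 + 5/8*u - 11/36*v + 53/36 ≠ 0; add h_4 = -13/24*v**2 + 5/8*u - 11/36*v + 53/36 to the basis.

S(f_1,f_3): lcm = u**2*v. S = -2/3*u*v**2 + u**2 + 4/9*u*v - 12/7*v**2 + 20/9*u + 19/7*v.
  reduce S modulo (f_1, f_2, f_3, h_4):
  remainder 7850/10647*u + 15343/10647*v - 7493/10647 ≠ 0; add h_5 = 7850/10647*u + 15343/10647*v - 7493/10647 to the basis.

S(f_2,f_3): lcm = u**2*v. S = -1/8*u*v**2 + 3/8*u**2 + 3/4*u*v - 12/7*v**2 + 3/4*u + 19/7*v.
  reduce S modulo (f_1, f_2, f_3, h_4, h_5):
  remainder 19437869/3956400*v - 19437869/3956400 ≠ 0; add h_6 = 19437869/3956400*v - 19437869/3956400 to the basis.

The other S-polynomials (S(f_1,h_4), S(f_2,h_4), S(f_3,h_4), S(f_1,h_5), S(f_2,h_5), S(f_3,h_5), S(h_4,h_5), S(f_1,h_6), S(f_2,h_6), S(f_3,h_6), S(h_4,h_6), S(h_5,h_6)) all reduce to 0 modulo the current basis, so we have a Gröbner basis.
Inter-reduce: drop elements whose leading term is divisible by another's, tail-reduce, and make monic.
Reduced Gröbner basis: {u + 1, v - 1}.
Label its elements g_1 = u + 1, g_2 = v - 1.

Reduce p = -4*u - 4 modulo G:
  leading term u: subtract (-4)·g_1 from -4*u - 4 → 0
  normal form = 0.
Since the normal form is 0, p ∈ I.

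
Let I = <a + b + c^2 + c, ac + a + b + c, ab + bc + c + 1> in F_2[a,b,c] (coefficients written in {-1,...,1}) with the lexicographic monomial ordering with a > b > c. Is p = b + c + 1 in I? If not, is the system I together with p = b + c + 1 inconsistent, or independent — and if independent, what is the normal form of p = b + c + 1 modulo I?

First compute the reduced Gröbner basis of I by Buchberger's algorithm.
f_1 = a + b + c^2 + c, LT = a.
f_2 = ac + a + b + c, LT = ac.
f_3 = ab + bc + c + 1, LT = ab.

S(f_1,f_2): lcm = ac. S = a + bc + b + c^3 + c^2 + c.
  leading term a: subtract (1)·f_1 from a + bc + b + c^3 + c^2 + c → bc + c^3
  leading term bc: no divisor's leading term divides it; move bc to the remainder.
  leading term c^3: no divisor's leading term divides it; move c^3 to the remainder.
  remainder bc + c^3 ≠ 0; add h_4 = bc + c^3 to the basis.

S(f_1,f_3): lcm = ab. S = b^2 + bc^2 + c + 1.
  leading term b^2: no divisor's leading term divides it; move b^2 to the remainder.
  leading term bc^2: subtract (c)·h_4 from bc^2 + c + 1 → c^4 + c + 1
  leading term c^4: no divisor's leading term divides it; move c^4 to the remainder.
  leading term c: no divisor's leading term divides it; move c to the remainder.
  leading term 1: no divisor's leading term divides it; move 1 to the remainder.
  remainder b^2 + c^4 + c + 1 ≠ 0; add h_5 = b^2 + c^4 + c + 1 to the basis.

S(f_2,f_3): lcm = abc. S = ab + b^2 + bc^2 + bc + c^2 + c.
  leading term ab: subtract (b)·f_1 from ab + b^2 + bc^2 + bc + c^2 + c → c^2 + c
  leading term c^2: no divisor's leading term divides it; move c^2 to the remainder.
  leading term c: no divisor's leading term divides it; move c to the remainder.
  remainder c^2 + c ≠ 0; add h_6 = c^2 + c to the basis.

S(f_1,h_4): leading monomials are coprime, so the S-polynomial reduces to 0 (Buchberger's first criterion).
S(f_2,h_4): lcm = abc. S = ab + ac^3 + b^2 + bc.
  leading term ab: subtract (b)·f_1 from ab + ac^3 + b^2 + bc → ac^3 + bc^2
  leading term ac^3: subtract (c^3)·f_1 from ac^3 + bc^2 → bc^3 + bc^2 + c^5 + c^4
  leading term bc^3: subtract (c^2)·h_4 from bc^3 + bc^2 + c^5 + c^4 → bc^2 + c^4
  leading term bc^2: subtract (c)·h_4 from bc^2 + c^4 → 0
  remainder 0.

S(f_3,h_4): lcm = abc. S = ac^3 + bc^2 + c^2 + c.
  leading term ac^3: subtract (c^3)·f_1 from ac^3 + bc^2 + c^2 + c → bc^3 + bc^2 + c^5 + c^4 + c^2 + c
  leading term bc^3: subtract (c^2)·h_4 from bc^3 + bc^2 + c^5 + c^4 + c^2 + c → bc^2 + c^4 + c^2 + c
  leading term bc^2: subtract (c)·h_4 from bc^2 + c^4 + c^2 + c → c^2 + c
  leading term c^2: subtract (1)·h_6 from c^2 + c → 0
  remainder 0.

S(f_1,h_5): leading monomials are coprime, so the S-polynomial reduces to 0 (Buchberger's first criterion).
S(f_2,h_5): leading monomials are coprime, so the S-polynomial reduces to 0 (Buchberger's first criterion).
S(f_3,h_5): lcm = ab^2. S = ac^4 + ac + a + b^2c + bc + b.
  leading term ac^4: subtract (c^4)·f_1 from ac^4 + ac + a + b^2c + bc + b → ac + a + b^2c + bc^4 + bc + b + c^6 + c^5
  leading term ac: subtract (c)·f_1 from ac + a + b^2c + bc^4 + bc + b + c^6 + c^5 → a + b^2c + bc^4 + b + c^6 + c^5 + c^3 + c^2
  leading term a: subtract (1)·f_1 from a + b^2c + bc^4 + b + c^6 + c^5 + c^3 + c^2 → b^2c + bc^4 + c^6 + c^5 + c^3 + c
  leading term b^2c: subtract (b)·h_4 from b^2c + bc^4 + c^6 + c^5 + c^3 + c → bc^4 + bc^3 + c^6 + c^5 + c^3 + c
  leading term bc^4: subtract (c^3)·h_4 from bc^4 + bc^3 + c^6 + c^5 + c^3 + c → bc^3 + c^5 + c^3 + c
  leading term bc^3: subtract (c^2)·h_4 from bc^3 + c^5 + c^3 + c → c^3 + c
  leading term c^3: subtract (c)·h_6 from c^3 + c → c^2 + c
  leading term c^2: subtract (1)·h_6 from c^2 + c → 0
  remainder 0.

S(h_4,h_5): lcm = b^2c. S = bc^3 + c^5 + c^2 + c.
  leading term bc^3: subtract (c^2)·h_4 from bc^3 + c^5 + c^2 + c → c^2 + c
  leading term c^2: subtract (1)·h_6 from c^2 + c → 0
  remainder 0.

S(f_1,h_6): leading monomials are coprime, so the S-polynomial reduces to 0 (Buchberger's first criterion).
S(f_2,h_6): lcm = ac^2. S = bc + c^2.
  leading term bc: subtract (1)·h_4 from bc + c^2 → c^3 + c^2
  leading term c^3: subtract (c)·h_6 from c^3 + c^2 → 0
  remainder 0.

S(f_3,h_6): leading monomials are coprime, so the S-polynomial reduces to 0 (Buchberger's first criterion).
S(h_4,h_6): lcm = bc^2. S = bc + c^4.
  leading term bc: subtract (1)·h_4 from bc + c^4 → c^4 + c^3
  leading term c^4: subtract (c^2)·h_6 from c^4 + c^3 → 0
  remainder 0.

S(h_5,h_6): leading monomials are coprime, so the S-polynomial reduces to 0 (Buchberger's first criterion).
Every S-polynomial of the final basis reduces to 0, so we have a Gröbner basis.
Inter-reduce: drop elements whose leading term is divisible by another's, tail-reduce, and make monic.
Reduced Gröbner basis: {a + b, b^2 + 1, bc + c, c^2 + c}.
Label its elements g_1 = a + b, g_2 = b^2 + 1, g_3 = bc + c, g_4 = c^2 + c.

Reduce p = b + c + 1 modulo G:
  leading term b: no divisor's leading term divides it; move b to the remainder.
  leading term c: no divisor's leading term divides it; move c to the remainder.
  leading term 1: no divisor's leading term divides it; move 1 to the remainder.
  normal form = b + c + 1.
The normal form is nonzero, so p ∉ I. Since p minus its normal form lies in I, I + (p) = I + (r) where r = b + c + 1; decide whether this ideal is the whole ring.
Run Buchberger on G together with r (pairs among the g_i already reduce to 0 since G is a Gröbner basis):
g_1 = a + b, LT = a.
g_2 = b^2 + 1, LT = b^2.
g_3 = bc + c, LT = bc.
g_4 = c^2 + c, LT = c^2.
r = b + c + 1, LT = b.

S(g_1,g_2): leading monomials are coprime, so the S-polynomial reduces to 0 (Buchberger's first criterion).
S(g_1,g_3): leading monomials are coprime, so the S-polynomial reduces to 0 (Buchberger's first criterion).
S(g_1,g_4): leading monomials are coprime, so the S-polynomial reduces to 0 (Buchberger's first criterion).
S(g_1,r): leading monomials are coprime, so the S-polynomial reduces to 0 (Buchberger's first criterion).
S(g_2,g_3): lcm = b^2c. S = bc + c.
  leading term bc: subtract (1)·g_3 from bc + c → 0
  remainder 0.

S(g_2,g_4): leading monomials are coprime, so the S-polynomial reduces to 0 (Buchberger's first criterion).
S(g_2,r): lcm = b^2. S = bc + b + 1.
  leading term bc: subtract (1)·g_3 from bc + b + 1 → b + c + 1
  leading term b: subtract (1)·r from b + c + 1 → 0
  remainder 0.

S(g_3,g_4): lcm = bc^2. S = bc + c^2.
  leading term bc: subtract (1)·g_3 from bc + c^2 → c^2 + c
  leading term c^2: subtract (1)·g_4 from c^2 + c → 0
  remainder 0.

S(g_3,r): lcm = bc. S = c^2.
  leading term c^2: subtract (1)·g_4 from c^2 → c
  leading term c: no divisor's leading term divides it; move c to the remainder.
  remainder c ≠ 0; add m_6 = c to the basis.

S(g_4,r): leading monomials are coprime, so the S-polynomial reduces to 0 (Buchberger's first criterion).
S(g_1,m_6): leading monomials are coprime, so the S-polynomial reduces to 0 (Buchberger's first criterion).
S(g_2,m_6): leading monomials are coprime, so the S-polynomial reduces to 0 (Buchberger's first criterion).
S(g_3,m_6): lcm = bc. S = c.
  leading term c: subtract (1)·m_6 from c → 0
  remainder 0.

S(g_4,m_6): lcm = c^2. S = c.
  leading term c: subtract (1)·m_6 from c → 0
  remainder 0.

S(r,m_6): leading monomials are coprime, so the S-polynomial reduces to 0 (Buchberger's first criterion).
Every S-polynomial of the final basis reduces to 0, so we have a Gröbner basis.
Inter-reduce: drop elements whose leading term is divisible by another's, tail-reduce, and make monic.
Reduced Gröbner basis: {a + 1, b + 1, c}.
The reduced Gröbner basis of I + (p) is {a + 1, b + 1, c} ≠ {1}, a proper ideal, so the enlarged system stays consistent: p is independent of I, with normal form b + c + 1.

b + c + 1 is independent of I; its normal form modulo I is b + c + 1.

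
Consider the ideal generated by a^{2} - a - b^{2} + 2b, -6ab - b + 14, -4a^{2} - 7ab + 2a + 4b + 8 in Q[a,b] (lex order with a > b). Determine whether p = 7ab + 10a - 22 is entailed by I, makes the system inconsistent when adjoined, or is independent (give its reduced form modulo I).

Adjoining 7ab + 10a - 22 makes the ideal the whole ring: the system is inconsistent.

First compute the reduced Gröbner basis of I by Buchberger's algorithm.
f_1 = a^{2} - a - b^{2} + 2b, LT = a^{2}.
f_2 = -6ab - b + 14, LT = ab.
f_3 = -4a^{2} - 7ab + 2a + 4b + 8, LT = a^{2}.

S(f_1,f_2): lcm = a^{2}b. S = -\tfrac{7}{6}ab + \tfrac{7}{3}a - b^{3} + 2b^{2}.
  leading term ab: subtract (\tfrac{7}{36})·f_2 from -\tfrac{7}{6}ab + \tfrac{7}{3}a - b^{3} + 2b^{2} → \tfrac{7}{3}a - b^{3} + 2b^{2} + \tfrac{7}{36}b - \tfrac{49}{18}
  leading term a: no divisor's leading term divides it; move \tfrac{7}{3}a to the remainder.
  leading term b^{3}: no divisor's leading term divides it; move -b^{3} to the remainder.
  leading term b^{2}: no divisor's leading term divides it; move 2b^{2} to the remainder.
  leading term b: no divisor's leading term divides it; move \tfrac{7}{36}b to the remainder.
  leading term 1: no divisor's leading term divides it; move -\tfrac{49}{18} to the remainder.
  remainder \tfrac{7}{3}a - b^{3} + 2b^{2} + \tfrac{7}{36}b - \tfrac{49}{18} ≠ 0; add h_4 = \tfrac{7}{3}a - b^{3} + 2b^{2} + \tfrac{7}{36}b - \tfrac{49}{18} to the basis.

S(f_1,f_3): lcm = a^{2}. S = -\tfrac{7}{4}ab - \tfrac{1}{2}a - b^{2} + 3b + 2.
  leading term ab: subtract (\tfrac{7}{24})·f_2 from -\tfrac{7}{4}ab - \tfrac{1}{2}a - b^{2} + 3b + 2 → -\tfrac{1}{2}a - b^{2} + \tfrac{79}{24}b - \tfrac{25}{12}
  leading term a: subtract (-\tfrac{3}{14})·h_4 from -\tfrac{1}{2}a - b^{2} + \tfrac{79}{24}b - \tfrac{25}{12} → -\tfrac{3}{14}b^{3} - \tfrac{4}{7}b^{2} + \tfrac{10}{3}b - \tfrac{8}{3}
  leading term b^{3}: no divisor's leading term divides it; move -\tfrac{3}{14}b^{3} to the remainder.
  leading term b^{2}: no divisor's leading term divides it; move -\tfrac{4}{7}b^{2} to the remainder.
  leading term b: no divisor's leading term divides it; move \tfrac{10}{3}b to the remainder.
  leading term 1: no divisor's leading term divides it; move -\tfrac{8}{3} to the remainder.
  remainder -\tfrac{3}{14}b^{3} - \tfrac{4}{7}b^{2} + \tfrac{10}{3}b - \tfrac{8}{3} ≠ 0; add h_5 = -\tfrac{3}{14}b^{3} - \tfrac{4}{7}b^{2} + \tfrac{10}{3}b - \tfrac{8}{3} to the basis.

S(f_2,f_3): lcm = a^{2}b. S = -\tfrac{7}{4}ab^{2} + \tfrac{2}{3}ab - \tfrac{7}{3}a + b^{2} + 2b.
  leading term ab^{2}: subtract (\tfrac{7}{24}b)·f_2 from -\tfrac{7}{4}ab^{2} + \tfrac{2}{3}ab - \tfrac{7}{3}a + b^{2} + 2b → \tfrac{2}{3}ab - \tfrac{7}{3}a + \tfrac{31}{24}b^{2} - \tfrac{25}{12}b
  leading term ab: subtract (-\tfrac{1}{9})·f_2 from \tfrac{2}{3}ab - \tfrac{7}{3}a + \tfrac{31}{24}b^{2} - \tfrac{25}{12}b → -\tfrac{7}{3}a + \tfrac{31}{24}b^{2} - \tfrac{79}{36}b + \tfrac{14}{9}
  leading term a: subtract (-1)·h_4 from -\tfrac{7}{3}a + \tfrac{31}{24}b^{2} - \tfrac{79}{36}b + \tfrac{14}{9} → -b^{3} + \tfrac{79}{24}b^{2} - 2b - \tfrac{7}{6}
  leading term b^{3}: subtract (\tfrac{14}{3})·h_5 from -b^{3} + \tfrac{79}{24}b^{2} - 2b - \tfrac{7}{6} → \tfrac{143}{24}b^{2} - \tfrac{158}{9}b + \tfrac{203}{18}
  leading term b^{2}: no divisor's leading term divides it; move \tfrac{143}{24}b^{2} to the remainder.
  leading term b: no divisor's leading term divides it; move -\tfrac{158}{9}b to the remainder.
  leading term 1: no divisor's leading term divides it; move \tfrac{203}{18} to the remainder.
  remainder \tfrac{143}{24}b^{2} - \tfrac{158}{9}b + \tfrac{203}{18} ≠ 0; add h_6 = \tfrac{143}{24}b^{2} - \tfrac{158}{9}b + \tfrac{203}{18} to the basis.

S(f_2,h_5): lcm = ab^{3}. S = -\tfrac{8}{3}ab^{2} + \tfrac{140}{9}ab - \tfrac{112}{9}a + \tfrac{1}{6}b^{3} - \tfrac{7}{3}b^{2}.
  leading term ab^{2}: subtract (\tfrac{4}{9}b)·f_2 from -\tfrac{8}{3}ab^{2} + \tfrac{140}{9}ab - \tfrac{112}{9}a + \tfrac{1}{6}b^{3} - \tfrac{7}{3}b^{2} → \tfrac{140}{9}ab - \tfrac{112}{9}a + \tfrac{1}{6}b^{3} - \tfrac{17}{9}b^{2} - \tfrac{56}{9}b
  leading term ab: subtract (-\tfrac{70}{27})·f_2 from \tfrac{140}{9}ab - \tfrac{112}{9}a + \tfrac{1}{6}b^{3} - \tfrac{17}{9}b^{2} - \tfrac{56}{9}b → -\tfrac{112}{9}a + \tfrac{1}{6}b^{3} - \tfrac{17}{9}b^{2} - \tfrac{238}{27}b + \tfrac{980}{27}
  leading term a: subtract (-\tfrac{16}{3})·h_4 from -\tfrac{112}{9}a + \tfrac{1}{6}b^{3} - \tfrac{17}{9}b^{2} - \tfrac{238}{27}b + \tfrac{980}{27} → -\tfrac{31}{6}b^{3} + \tfrac{79}{9}b^{2} - \tfrac{70}{9}b + \tfrac{196}{9}
  leading term b^{3}: subtract (\tfrac{217}{9})·h_5 from -\tfrac{31}{6}b^{3} + \tfrac{79}{9}b^{2} - \tfrac{70}{9}b + \tfrac{196}{9} → \tfrac{203}{9}b^{2} - \tfrac{2380}{27}b + \tfrac{2324}{27}
  leading term b^{2}: subtract (\tfrac{1624}{429})·h_6 from \tfrac{203}{9}b^{2} - \tfrac{2380}{27}b + \tfrac{2324}{27} → -\tfrac{27916}{1287}b + \tfrac{55832}{1287}
  leading term b: no divisor's leading term divides it; move -\tfrac{27916}{1287}b to the remainder.
  leading term 1: no divisor's leading term divides it; move \tfrac{55832}{1287} to the remainder.
  remainder -\tfrac{27916}{1287}b + \tfrac{55832}{1287} ≠ 0; add h_7 = -\tfrac{27916}{1287}b + \tfrac{55832}{1287} to the basis.

The other S-polynomials (S(f_1,h_4), S(f_2,h_4), S(f_3,h_4), S(f_1,h_5), S(f_3,h_5), S(h_4,h_5), S(f_1,h_6), S(f_2,h_6), S(f_3,h_6), S(h_4,h_6), S(h_5,h_6), S(f_1,h_7), S(f_2,h_7), S(f_3,h_7), S(h_4,h_7), S(h_5,h_7), S(h_6,h_7)) all reduce to 0 modulo the current basis, so we have a Gröbner basis.
Inter-reduce: drop elements whose leading term is divisible by another's, tail-reduce, and make monic.
Reduced Gröbner basis: {a - 1, b - 2}.
Label its elements g_1 = a - 1, g_2 = b - 2.

Reduce p = 7ab + 10a - 22 modulo G:
  leading term ab: subtract (7b)·g_1 from 7ab + 10a - 22 → 10a + 7b - 22
  leading term a: subtract (10)·g_1 from 10a + 7b - 22 → 7b - 12
  leading term b: subtract (7)·g_2 from 7b - 12 → 2
  leading term 1: no divisor's leading term divides it; move 2 to the remainder.
  normal form = 2.
The normal form is nonzero, so p ∉ I. Since p minus its normal form lies in I, I + (p) = I + (r) where r = 2; decide whether this ideal is the whole ring.
Here r = 2 is a nonzero constant, hence a unit: 1 ∈ I + (p), the Gröbner basis of I + (p) is {1}, and the enlarged system has no common solution — adjoining p is inconsistent.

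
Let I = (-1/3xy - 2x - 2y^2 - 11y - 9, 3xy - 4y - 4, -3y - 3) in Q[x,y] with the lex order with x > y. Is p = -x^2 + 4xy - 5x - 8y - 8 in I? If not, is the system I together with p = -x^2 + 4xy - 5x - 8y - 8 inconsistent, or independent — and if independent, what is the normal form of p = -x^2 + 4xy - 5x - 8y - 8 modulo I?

-x^2 + 4xy - 5x - 8y - 8 lies in I (it reduces to 0).

First compute the reduced Gröbner basis of I by Buchberger's algorithm.
f_1 = -1/3xy - 2x - 2y^2 - 11y - 9, LT = xy.
f_2 = 3xy - 4y - 4, LT = xy.
f_3 = -3y - 3, LT = y.

S(f_1,f_2): lcm = xy. S = 6x + 6y^2 + 103/3y + 85/3.
  reduce S modulo (f_1, f_2, f_3):
  remainder 6x ≠ 0; add h_4 = 6x to the basis.

The other S-polynomials (S(f_1,f_3), S(f_2,f_3), S(f_1,h_4), S(f_2,h_4), S(f_3,h_4)) all reduce to 0 modulo the current basis, so we have a Gröbner basis.
Inter-reduce: drop elements whose leading term is divisible by another's, tail-reduce, and make monic.
Reduced Gröbner basis: {x, y + 1}.
Label its elements g_1 = x, g_2 = y + 1.

Reduce p = -x^2 + 4xy - 5x - 8y - 8 modulo G:
  leading term x^2: subtract (-x)·g_1 from -x^2 + 4xy - 5x - 8y - 8 → 4xy - 5x - 8y - 8
  leading term xy: subtract (4y)·g_1 from 4xy - 5x - 8y - 8 → -5x - 8y - 8
  leading term x: subtract (-5)·g_1 from -5x - 8y - 8 → -8y - 8
  leading term y: subtract (-8)·g_2 from -8y - 8 → 0
  normal form = 0.
Since the normal form is 0, p ∈ I.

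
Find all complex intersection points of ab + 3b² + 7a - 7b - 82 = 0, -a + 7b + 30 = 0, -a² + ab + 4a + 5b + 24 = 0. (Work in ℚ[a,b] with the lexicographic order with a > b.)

Compute a lex Gröbner basis by Buchberger's algorithm.
f_1 = ab + 7a + 3b² - 7b - 82, LT = ab.
f_2 = -a + 7b + 30, LT = a.
f_3 = -a² + ab + 4a + 5b + 24, LT = a².

S(f_1,f_2): lcm = ab. S = 7a + 10b² + 23b - 82.
  reduce S modulo (f_1, f_2, f_3):
  remainder 10b² + 72b + 128 ≠ 0; add h_4 = 10b² + 72b + 128 to the basis.

S(f_1,f_3): lcm = a²b. S = 7a² + 4ab² - 3ab - 82a + 5b² + 24b.
  reduce S modulo (f_1, f_2, f_3, h_4):
  remainder 4368/25b + 17472/25 ≠ 0; add h_5 = 4368/25b + 17472/25 to the basis.

The other S-polynomials (S(f_2,f_3), S(f_1,h_4), S(f_2,h_4), S(f_3,h_4), S(f_1,h_5), S(f_2,h_5), S(f_3,h_5), S(h_4,h_5)) all reduce to 0 modulo the current basis, so we have a Gröbner basis.
Inter-reduce: drop elements whose leading term is divisible by another's, tail-reduce, and make monic.
Reduced Gröbner basis: {a - 2, b + 4}.

The lex basis is triangular: the last element involves only b. Solving b + 4 = 0 gives b ∈ {-4}; substituting each value into the earlier elements determines the remaining variables.
  b = -4: the earlier basis element becomes a - 2 = 0, giving a = 2 — point (2, -4).

{(2, -4)}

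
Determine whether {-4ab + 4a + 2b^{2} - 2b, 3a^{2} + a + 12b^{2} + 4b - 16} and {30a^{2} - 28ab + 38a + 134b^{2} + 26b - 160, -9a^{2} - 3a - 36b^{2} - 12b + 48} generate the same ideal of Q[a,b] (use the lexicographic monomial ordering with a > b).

Yes, the ideals are equal.

Two ideals are equal iff their reduced Gröbner bases coincide (the reduced basis is unique for a fixed ordering).
Buchberger on the first generating set:
f_1 = -4ab + 4a + 2b^{2} - 2b, LT = ab.
f_2 = 3a^{2} + a + 12b^{2} + 4b - 16, LT = a^{2}.

S(f_1,f_2): lcm = a^{2}b. S = -a^{2} - \tfrac{1}{2}ab^{2} + \tfrac{1}{6}ab - 4b^{3} - \tfrac{4}{3}b^{2} + \tfrac{16}{3}b.
  leading term a^{2}: subtract (-\tfrac{1}{3})·f_2 from -a^{2} - \tfrac{1}{2}ab^{2} + \tfrac{1}{6}ab - 4b^{3} - \tfrac{4}{3}b^{2} + \tfrac{16}{3}b → -\tfrac{1}{2}ab^{2} + \tfrac{1}{6}ab + \tfrac{1}{3}a - 4b^{3} + \tfrac{8}{3}b^{2} + \tfrac{20}{3}b - \tfrac{16}{3}
  leading term ab^{2}: subtract (\tfrac{1}{8}b)·f_1 from -\tfrac{1}{2}ab^{2} + \tfrac{1}{6}ab + \tfrac{1}{3}a - 4b^{3} + \tfrac{8}{3}b^{2} + \tfrac{20}{3}b - \tfrac{16}{3} → -\tfrac{1}{3}ab + \tfrac{1}{3}a - \tfrac{17}{4}b^{3} + \tfrac{35}{12}b^{2} + \tfrac{20}{3}b - \tfrac{16}{3}
  leading term ab: subtract (\tfrac{1}{12})·f_1 from -\tfrac{1}{3}ab + \tfrac{1}{3}a - \tfrac{17}{4}b^{3} + \tfrac{35}{12}b^{2} + \tfrac{20}{3}b - \tfrac{16}{3} → -\tfrac{17}{4}b^{3} + \tfrac{11}{4}b^{2} + \tfrac{41}{6}b - \tfrac{16}{3}
  leading term b^{3}: no divisor's leading term divides it; move -\tfrac{17}{4}b^{3} to the remainder.
  leading term b^{2}: no divisor's leading term divides it; move \tfrac{11}{4}b^{2} to the remainder.
  leading term b: no divisor's leading term divides it; move \tfrac{41}{6}b to the remainder.
  leading term 1: no divisor's leading term divides it; move -\tfrac{16}{3} to the remainder.
  remainder -\tfrac{17}{4}b^{3} + \tfrac{11}{4}b^{2} + \tfrac{41}{6}b - \tfrac{16}{3} ≠ 0; add g_3 = -\tfrac{17}{4}b^{3} + \tfrac{11}{4}b^{2} + \tfrac{41}{6}b - \tfrac{16}{3} to the basis.

The other S-polynomials (S(f_1,g_3), S(f_2,g_3)) all reduce to 0 modulo the current basis, so we have a Gröbner basis.
Inter-reduce: drop elements whose leading term is divisible by another's, tail-reduce, and make monic.
Reduced Gröbner basis: {a^{2} + \tfrac{1}{3}a + 4b^{2} + \tfrac{4}{3}b - \tfrac{16}{3}, ab - a - \tfrac{1}{2}b^{2} + \tfrac{1}{2}b, b^{3} - \tfrac{11}{17}b^{2} - \tfrac{82}{51}b + \tfrac{64}{51}}.

Buchberger on the second generating set:
h_1 = 30a^{2} - 28ab + 38a + 134b^{2} + 26b - 160, LT = a^{2}.
h_2 = -9a^{2} - 3a - 36b^{2} - 12b + 48, LT = a^{2}.

S(h_1,h_2): lcm = a^{2}. S = -\tfrac{14}{15}ab + \tfrac{14}{15}a + \tfrac{7}{15}b^{2} - \tfrac{7}{15}b.
  leading term ab: no divisor's leading term divides it; move -\tfrac{14}{15}ab to the remainder.
  leading term a: no divisor's leading term divides it; move \tfrac{14}{15}a to the remainder.
  leading term b^{2}: no divisor's leading term divides it; move \tfrac{7}{15}b^{2} to the remainder.
  leading term b: no divisor's leading term divides it; move -\tfrac{7}{15}b to the remainder.
  remainder -\tfrac{14}{15}ab + \tfrac{14}{15}a + \tfrac{7}{15}b^{2} - \tfrac{7}{15}b ≠ 0; add k_3 = -\tfrac{14}{15}ab + \tfrac{14}{15}a + \tfrac{7}{15}b^{2} - \tfrac{7}{15}b to the basis.

S(h_1,k_3): lcm = a^{2}b. S = a^{2} - \tfrac{13}{30}ab^{2} + \tfrac{23}{30}ab + \tfrac{67}{15}b^{3} + \tfrac{13}{15}b^{2} - \tfrac{16}{3}b.
  leading term a^{2}: subtract (\tfrac{1}{30})·h_1 from a^{2} - \tfrac{13}{30}ab^{2} + \tfrac{23}{30}ab + \tfrac{67}{15}b^{3} + \tfrac{13}{15}b^{2} - \tfrac{16}{3}b → -\tfrac{13}{30}ab^{2} + \tfrac{17}{10}ab - \tfrac{19}{15}a + \tfrac{67}{15}b^{3} - \tfrac{18}{5}b^{2} - \tfrac{31}{5}b + \tfrac{16}{3}
  leading term ab^{2}: subtract (\tfrac{13}{28}b)·k_3 from -\tfrac{13}{30}ab^{2} + \tfrac{17}{10}ab - \tfrac{19}{15}a + \tfrac{67}{15}b^{3} - \tfrac{18}{5}b^{2} - \tfrac{31}{5}b + \tfrac{16}{3} → \tfrac{19}{15}ab - \tfrac{19}{15}a + \tfrac{17}{4}b^{3} - \tfrac{203}{60}b^{2} - \tfrac{31}{5}b + \tfrac{16}{3}
  leading term ab: subtract (-\tfrac{19}{14})·k_3 from \tfrac{19}{15}ab - \tfrac{19}{15}a + \tfrac{17}{4}b^{3} - \tfrac{203}{60}b^{2} - \tfrac{31}{5}b + \tfrac{16}{3} → \tfrac{17}{4}b^{3} - \tfrac{11}{4}b^{2} - \tfrac{41}{6}b + \tfrac{16}{3}
  leading term b^{3}: no divisor's leading term divides it; move \tfrac{17}{4}b^{3} to the remainder.
  leading term b^{2}: no divisor's leading term divides it; move -\tfrac{11}{4}b^{2} to the remainder.
  leading term b: no divisor's leading term divides it; move -\tfrac{41}{6}b to the remainder.
  leading term 1: no divisor's leading term divides it; move \tfrac{16}{3} to the remainder.
  remainder \tfrac{17}{4}b^{3} - \tfrac{11}{4}b^{2} - \tfrac{41}{6}b + \tfrac{16}{3} ≠ 0; add k_4 = \tfrac{17}{4}b^{3} - \tfrac{11}{4}b^{2} - \tfrac{41}{6}b + \tfrac{16}{3} to the basis.

The other S-polynomials (S(h_2,k_3), S(h_1,k_4), S(h_2,k_4), S(k_3,k_4)) all reduce to 0 modulo the current basis, so we have a Gröbner basis.
Inter-reduce: drop elements whose leading term is divisible by another's, tail-reduce, and make monic.
Reduced Gröbner basis: {a^{2} + \tfrac{1}{3}a + 4b^{2} + \tfrac{4}{3}b - \tfrac{16}{3}, ab - a - \tfrac{1}{2}b^{2} + \tfrac{1}{2}b, b^{3} - \tfrac{11}{17}b^{2} - \tfrac{82}{51}b + \tfrac{64}{51}}.

Same reduced basis, so the two generating sets span the same ideal.
The same test decides containment: I ⊆ J iff every generator of I reduces to 0 modulo a Gröbner basis of J.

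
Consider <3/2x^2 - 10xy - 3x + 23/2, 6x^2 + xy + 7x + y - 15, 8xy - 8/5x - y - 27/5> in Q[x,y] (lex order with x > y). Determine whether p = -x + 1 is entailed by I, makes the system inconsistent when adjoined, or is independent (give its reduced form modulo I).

First compute the reduced Gröbner basis of I by Buchberger's algorithm.
f_1 = 3/2x^2 - 10xy - 3x + 23/2, LT = x^2.
f_2 = 6x^2 + xy + 7x + y - 15, LT = x^2.
f_3 = 8xy - 8/5x - y - 27/5, LT = xy.

S(f_1,f_2): lcm = x^2. S = -41/6xy - 19/6x - 1/6y + 61/6.
  reduce S modulo (f_1, f_2, f_3):
  remainder -68/15x - 49/48y + 1333/240 ≠ 0; add h_4 = -68/15x - 49/48y + 1333/240 to the basis.

S(f_1,f_3): lcm = x^2y. S = 1/5x^2 - 20/3xy^2 - 15/8xy + 27/40x + 23/3y.
  reduce S modulo (f_1, f_2, f_3, h_4):
  remainder -5/6y^2 + 18113/6528y - 12673/6528 ≠ 0; add h_5 = -5/6y^2 + 18113/6528y - 12673/6528 to the basis.

S(f_2,f_3): lcm = x^2y. S = 1/5x^2 + 1/6xy^2 + 31/24xy + 27/40x + 1/6y^2 - 5/2y.
  reduce S modulo (f_1, f_2, f_3, h_4, h_5):
  remainder -156037/87040y + 156037/87040 ≠ 0; add h_6 = -156037/87040y + 156037/87040 to the basis.

The other S-polynomials (S(f_1,h_4), S(f_2,h_4), S(f_3,h_4), S(f_1,h_5), S(f_2,h_5), S(f_3,h_5), S(h_4,h_5), S(f_1,h_6), S(f_2,h_6), S(f_3,h_6), S(h_4,h_6), S(h_5,h_6)) all reduce to 0 modulo the current basis, so we have a Gröbner basis.
Inter-reduce: drop elements whose leading term is divisible by another's, tail-reduce, and make monic.
Reduced Gröbner basis: {x - 1, y - 1}.
Label its elements g_1 = x - 1, g_2 = y - 1.

Reduce p = -x + 1 modulo G:
  leading term x: subtract (-1)·g_1 from -x + 1 → 0
  normal form = 0.
Since the normal form is 0, p ∈ I.

-x + 1 lies in I (it reduces to 0).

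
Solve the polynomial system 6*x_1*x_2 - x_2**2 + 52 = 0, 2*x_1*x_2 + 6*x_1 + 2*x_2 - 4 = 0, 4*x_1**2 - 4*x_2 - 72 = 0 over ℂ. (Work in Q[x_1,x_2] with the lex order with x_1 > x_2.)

Compute a lex Gröbner basis by Buchberger's algorithm.
f_1 = 6*x_1*x_2 - x_2**2 + 52, LT = x_1*x_2.
f_2 = 2*x_1*x_2 + 6*x_1 + 2*x_2 - 4, LT = x_1*x_2.
f_3 = 4*x_1**2 - 4*x_2 - 72, LT = x_1**2.

S(f_1,f_2): lcm = x_1*x_2. S = -3*x_1 - 1/6*x_2**2 - x_2 + 32/3.
  leading term x_1: no divisor's leading term divides it; move -3*x_1 to the remainder.
  leading term x_2**2: no divisor's leading term divides it; move -1/6*x_2**2 to the remainder.
  leading term x_2: no divisor's leading term divides it; move -x_2 to the remainder.
  leading term 1: no divisor's leading term divides it; move 32/3 to the remainder.
  remainder -3*x_1 - 1/6*x_2**2 - x_2 + 32/3 ≠ 0; add h_4 = -3*x_1 - 1/6*x_2**2 - x_2 + 32/3 to the basis.

S(f_1,f_3): lcm = x_1**2*x_2. S = -1/6*x_1*x_2**2 + 26/3*x_1 + x_2**2 + 18*x_2.
  leading term x_1*x_2**2: subtract (-1/36*x_2)·f_1 from -1/6*x_1*x_2**2 + 26/3*x_1 + x_2**2 + 18*x_2 → 26/3*x_1 - 1/36*x_2**3 + x_2**2 + 175/9*x_2
  leading term x_1: subtract (-26/9)·h_4 from 26/3*x_1 - 1/36*x_2**3 + x_2**2 + 175/9*x_2 → -1/36*x_2**3 + 14/27*x_2**2 + 149/9*x_2 + 832/27
  leading term x_2**3: no divisor's leading term divides it; move -1/36*x_2**3 to the remainder.
  leading term x_2**2: no divisor's leading term divides it; move 14/27*x_2**2 to the remainder.
  leading term x_2: no divisor's leading term divides it; move 149/9*x_2 to the remainder.
  leading term 1: no divisor's leading term divides it; move 832/27 to the remainder.
  remainder -1/36*x_2**3 + 14/27*x_2**2 + 149/9*x_2 + 832/27 ≠ 0; add h_5 = -1/36*x_2**3 + 14/27*x_2**2 + 149/9*x_2 + 832/27 to the basis.

S(f_2,f_3): lcm = x_1**2*x_2. S = 3*x_1**2 + x_1*x_2 - 2*x_1 + x_2**2 + 18*x_2.
  leading term x_1**2: subtract (3/4)·f_3 from 3*x_1**2 + x_1*x_2 - 2*x_1 + x_2**2 + 18*x_2 → x_1*x_2 - 2*x_1 + x_2**2 + 21*x_2 + 54
  leading term x_1*x_2: subtract (1/6)·f_1 from x_1*x_2 - 2*x_1 + x_2**2 + 21*x_2 + 54 → -2*x_1 + 7/6*x_2**2 + 21*x_2 + 136/3
  leading term x_1: subtract (2/3)·h_4 from -2*x_1 + 7/6*x_2**2 + 21*x_2 + 136/3 → 23/18*x_2**2 + 65/3*x_2 + 344/9
  leading term x_2**2: no divisor's leading term divides it; move 23/18*x_2**2 to the remainder.
  leading term x_2: no divisor's leading term divides it; move 65/3*x_2 to the remainder.
  leading term 1: no divisor's leading term divides it; move 344/9 to the remainder.
  remainder 23/18*x_2**2 + 65/3*x_2 + 344/9 ≠ 0; add h_6 = 23/18*x_2**2 + 65/3*x_2 + 344/9 to the basis.

S(f_1,h_4): lcm = x_1*x_2. S = -1/18*x_2**3 - 1/2*x_2**2 + 32/9*x_2 + 26/3.
  leading term x_2**3: subtract (2)·h_5 from -1/18*x_2**3 - 1/2*x_2**2 + 32/9*x_2 + 26/3 → -83/54*x_2**2 - 266/9*x_2 - 1430/27
  leading term x_2**2: subtract (-83/69)·h_6 from -83/54*x_2**2 - 266/9*x_2 - 1430/27 → -241/69*x_2 - 482/69
  leading term x_2: no divisor's leading term divides it; move -241/69*x_2 to the remainder.
  leading term 1: no divisor's leading term divides it; move -482/69 to the remainder.
  remainder -241/69*x_2 - 482/69 ≠ 0; add h_7 = -241/69*x_2 - 482/69 to the basis.

The other S-polynomials (S(f_2,h_4), S(f_3,h_4), S(f_1,h_5), S(f_2,h_5), S(f_3,h_5), S(h_4,h_5), S(f_1,h_6), S(f_2,h_6), S(f_3,h_6), S(h_4,h_6), S(h_5,h_6), S(f_1,h_7), S(f_2,h_7), S(f_3,h_7), S(h_4,h_7), S(h_5,h_7), S(h_6,h_7)) all reduce to 0 modulo the current basis, so we have a Gröbner basis.
Inter-reduce: drop elements whose leading term is divisible by another's, tail-reduce, and make monic.
Reduced Gröbner basis: {x_1 - 4, x_2 + 2}.

Elimination: the polynomial x_2 + 2 lies in the elimination ideal for x_2, so x_2 ∈ {-2}. For each such x_2, the remaining basis elements (now univariate) give the rest of the solution.
  x_2 = -2: the earlier basis element becomes x_1 - 4 = 0, giving x_1 = 4 — point (4, -2).

{(4, -2)}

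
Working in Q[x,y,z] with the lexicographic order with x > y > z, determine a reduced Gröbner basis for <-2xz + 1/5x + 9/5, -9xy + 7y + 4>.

G = {xy - 7/9y - 4/9, xz - 1/10x - 9/10, yz - 44/35y + 4/7z - 2/35}

f_1 = -2xz + 1/5x + 9/5, LT = xz.
f_2 = -9xy + 7y + 4, LT = xy.

S(f_1,f_2): lcm = xyz. S = -1/10xy + 7/9yz - 9/10y + 4/9z.
  leading term xy: subtract (1/90)·f_2 from -1/10xy + 7/9yz - 9/10y + 4/9z → 7/9yz - 44/45y + 4/9z - 2/45
  leading term yz: no divisor's leading term divides it; move 7/9yz to the remainder.
  leading term y: no divisor's leading term divides it; move -44/45y to the remainder.
  leading term z: no divisor's leading term divides it; move 4/9z to the remainder.
  leading term 1: no divisor's leading term divides it; move -2/45 to the remainder.
  remainder 7/9yz - 44/45y + 4/9z - 2/45 ≠ 0; add g_3 = 7/9yz - 44/45y + 4/9z - 2/45 to the basis.

The other S-polynomials (S(f_1,g_3), S(f_2,g_3)) all reduce to 0 modulo the current basis, so we have a Gröbner basis.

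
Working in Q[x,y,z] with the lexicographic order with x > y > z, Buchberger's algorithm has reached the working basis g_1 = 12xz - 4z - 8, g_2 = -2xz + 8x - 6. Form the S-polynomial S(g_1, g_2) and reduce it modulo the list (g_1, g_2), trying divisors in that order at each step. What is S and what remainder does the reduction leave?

S(g_1, g_2) = 4x - \tfrac{1}{3}z - \tfrac{11}{3}; remainder on division = 4x - \tfrac{1}{3}z - \tfrac{11}{3}.

lcm(LM(g_1), LM(g_2)) = xz.
S = (lcm/LT(g_1))·g_1 − (lcm/LT(g_2))·g_2 = 4x - \tfrac{1}{3}z - \tfrac{11}{3}.
Reduce S modulo (g_1, g_2) in that order:
  leading term x: no divisor's leading term divides it; move 4x to the remainder.
  leading term z: no divisor's leading term divides it; move -\tfrac{1}{3}z to the remainder.
  leading term 1: no divisor's leading term divides it; move -\tfrac{11}{3} to the remainder.
The remainder 4x - \tfrac{1}{3}z - \tfrac{11}{3} is nonzero, so it would be added as the next basis element.
An S-polynomial is built so that the two leading terms cancel; whether anything survives reduction is exactly the Gröbner-basis criterion.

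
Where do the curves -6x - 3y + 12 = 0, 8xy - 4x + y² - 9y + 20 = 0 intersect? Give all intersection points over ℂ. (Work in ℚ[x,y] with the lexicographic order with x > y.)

Compute a lex Gröbner basis by Buchberger's algorithm.
f_1 = -6x - 3y + 12, LT = x.
f_2 = 8xy - 4x + y² - 9y + 20, LT = xy.

S(f_1,f_2): lcm = xy. S = ½x + ⅜y² - ⅞y - 5/2.
  leading term x: subtract (-1/12)·f_1 from ½x + ⅜y² - ⅞y - 5/2 → ⅜y² - 9/8y - 3/2
  leading term y²: no divisor's leading term divides it; move ⅜y² to the remainder.
  leading term y: no divisor's leading term divides it; move -9/8y to the remainder.
  leading term 1: no divisor's leading term divides it; move -3/2 to the remainder.
  remainder ⅜y² - 9/8y - 3/2 ≠ 0; add h_3 = ⅜y² - 9/8y - 3/2 to the basis.

The other S-polynomials (S(f_1,h_3), S(f_2,h_3)) all reduce to 0 modulo the current basis, so we have a Gröbner basis.
Inter-reduce: drop elements whose leading term is divisible by another's, tail-reduce, and make monic.
Reduced Gröbner basis: {x + ½y - 2, y² - 3y - 4}.

From the last basis element, y² - 3y - 4 = 0, so y takes values in {-1, 4}. Each choice, substituted upward through the basis, yields the corresponding point(s) of the solution set.
  y = -1: the earlier basis element becomes x - 5/2 = 0, giving x = 5/2 — point (5/2, -1).
  y = 4: the earlier basis element becomes x = 0, giving x = 0 — point (0, 4).
Zero-dimensionality of the ideal guarantees finitely many solutions over ℂ.

{(5/2, -1), (0, 4)}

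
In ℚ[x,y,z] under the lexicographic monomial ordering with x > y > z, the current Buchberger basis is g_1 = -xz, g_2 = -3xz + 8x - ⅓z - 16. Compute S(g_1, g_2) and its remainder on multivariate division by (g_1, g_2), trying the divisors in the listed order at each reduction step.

S(g_1, g_2) = 8/3x - 1/9z - 16/3; remainder on division = 8/3x - 1/9z - 16/3.

lcm(LM(g_1), LM(g_2)) = xz.
S = (lcm/LT(g_1))·g_1 − (lcm/LT(g_2))·g_2 = 8/3x - 1/9z - 16/3.
Reduce S modulo (g_1, g_2) in that order:
  leading term x: no divisor's leading term divides it; move 8/3x to the remainder.
  leading term z: no divisor's leading term divides it; move -1/9z to the remainder.
  leading term 1: no divisor's leading term divides it; move -16/3 to the remainder.
The remainder 8/3x - 1/9z - 16/3 is nonzero, so it would be added as the next basis element.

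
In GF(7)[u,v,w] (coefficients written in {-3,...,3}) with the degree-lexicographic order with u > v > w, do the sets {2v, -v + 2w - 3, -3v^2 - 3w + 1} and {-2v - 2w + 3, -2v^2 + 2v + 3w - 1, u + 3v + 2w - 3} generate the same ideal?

For a fixed monomial order, each ideal has a unique reduced Gröbner basis; comparing bases decides equality.
Buchberger on the first generating set:
f_1 = 2v, LT = v.
f_2 = -v + 2w - 3, LT = v.
f_3 = -3v^2 - 3w + 1, LT = v^2.

S(f_1,f_2): lcm = v. S = 2w - 3.
  reduce S modulo (f_1, f_2, f_3):
  remainder 2w - 3 ≠ 0; add g_4 = 2w - 3 to the basis.

The other S-polynomials (S(f_1,f_3), S(f_2,f_3), S(f_1,g_4), S(f_2,g_4), S(f_3,g_4)) all reduce to 0 modulo the current basis, so we have a Gröbner basis.
Inter-reduce: drop elements whose leading term is divisible by another's, tail-reduce, and make monic.
Reduced Gröbner basis: {v, w + 2}.

Buchberger on the second generating set:
h_1 = -2v - 2w + 3, LT = v.
h_2 = -2v^2 + 2v + 3w - 1, LT = v^2.
h_3 = u + 3v + 2w - 3, LT = u.

S(h_1,h_2): lcm = v^2. S = vw + 3v - 2w + 3.
  reduce S modulo (h_1, h_2, h_3):
  remainder -w^2 - 3 ≠ 0; add k_4 = -w^2 - 3 to the basis.

The other S-polynomials (S(h_1,h_3), S(h_2,h_3), S(h_1,k_4), S(h_2,k_4), S(h_3,k_4)) all reduce to 0 modulo the current basis, so we have a Gröbner basis.
Inter-reduce: drop elements whose leading term is divisible by another's, tail-reduce, and make monic.
Reduced Gröbner basis: {w^2 + 3, u - w - 2, v + w + 2}.

Since the reduced bases disagree, the two ideals are not the same.
The same test decides containment: I ⊆ J iff every generator of I reduces to 0 modulo a Gröbner basis of J.

No, the ideals differ.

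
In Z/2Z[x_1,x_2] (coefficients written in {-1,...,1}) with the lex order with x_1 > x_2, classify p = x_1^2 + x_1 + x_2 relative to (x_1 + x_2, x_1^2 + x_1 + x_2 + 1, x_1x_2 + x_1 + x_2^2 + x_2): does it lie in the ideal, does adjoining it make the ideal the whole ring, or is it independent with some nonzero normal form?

Adjoining x_1^2 + x_1 + x_2 makes the ideal the whole ring: the system is inconsistent.

First compute the reduced Gröbner basis of I by Buchberger's algorithm.
f_1 = x_1 + x_2, LT = x_1.
f_2 = x_1^2 + x_1 + x_2 + 1, LT = x_1^2.
f_3 = x_1x_2 + x_1 + x_2^2 + x_2, LT = x_1x_2.

S(f_1,f_2): lcm = x_1^2. S = x_1x_2 + x_1 + x_2 + 1.
  leading term x_1x_2: subtract (x_2)·f_1 from x_1x_2 + x_1 + x_2 + 1 → x_1 + x_2^2 + x_2 + 1
  leading term x_1: subtract (1)·f_1 from x_1 + x_2^2 + x_2 + 1 → x_2^2 + 1
  leading term x_2^2: no divisor's leading term divides it; move x_2^2 to the remainder.
  leading term 1: no divisor's leading term divides it; move 1 to the remainder.
  remainder x_2^2 + 1 ≠ 0; add h_4 = x_2^2 + 1 to the basis.

The other S-polynomials (S(f_1,f_3), S(f_2,f_3), S(f_1,h_4), S(f_2,h_4), S(f_3,h_4)) all reduce to 0 modulo the current basis, so we have a Gröbner basis.
Inter-reduce: drop elements whose leading term is divisible by another's, tail-reduce, and make monic.
Reduced Gröbner basis: {x_1 + x_2, x_2^2 + 1}.
Label its elements g_1 = x_1 + x_2, g_2 = x_2^2 + 1.

Reduce p = x_1^2 + x_1 + x_2 modulo G:
  leading term x_1^2: subtract (x_1)·g_1 from x_1^2 + x_1 + x_2 → x_1x_2 + x_1 + x_2
  leading term x_1x_2: subtract (x_2)·g_1 from x_1x_2 + x_1 + x_2 → x_1 + x_2^2 + x_2
  leading term x_1: subtract (1)·g_1 from x_1 + x_2^2 + x_2 → x_2^2
  leading term x_2^2: subtract (1)·g_2 from x_2^2 → 1
  leading term 1: no divisor's leading term divides it; move 1 to the remainder.
  normal form = 1.
The normal form is nonzero, so p ∉ I. Since p minus its normal form lies in I, I + (p) = I + (r) where r = 1; decide whether this ideal is the whole ring.
Here r = 1 is a nonzero constant, hence a unit: 1 ∈ I + (p), the Gröbner basis of I + (p) is {1}, and the enlarged system has no common solution — adjoining p is inconsistent.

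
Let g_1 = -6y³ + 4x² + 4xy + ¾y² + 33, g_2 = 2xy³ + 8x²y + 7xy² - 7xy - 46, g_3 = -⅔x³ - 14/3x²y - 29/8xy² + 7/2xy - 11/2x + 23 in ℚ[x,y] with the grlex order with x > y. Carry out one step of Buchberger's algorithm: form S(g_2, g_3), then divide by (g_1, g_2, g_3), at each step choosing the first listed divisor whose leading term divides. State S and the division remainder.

lcm(LM(g_2), LM(g_3)) = x³y³.
S = (lcm/LT(g_2))·g_2 − (lcm/LT(g_3))·g_3 = -7x²y⁴ - 87/16xy⁵ + 4x⁴y + 7/2x³y² + 21/4xy⁴ - 7/2x³y - 33/4xy³ + 69/2y³ - 23x².
Reduce S modulo (g_1, g_2, g_3) in that order:
  leading term x²y⁴: subtract (7/6x²y)·g_1 from -7x²y⁴ - 87/16xy⁵ + 4x⁴y + 7/2x³y² + 21/4xy⁴ - 7/2x³y - 33/4xy³ + 69/2y³ - 23x² → -87/16xy⁵ - ⅔x⁴y - 7/6x³y² - ⅞x²y³ + 21/4xy⁴ - 7/2x³y - 33/4xy³ - 77/2x²y + 69/2y³ - 23x²
  leading term xy⁵: subtract (29/32xy²)·g_1 from -87/16xy⁵ - ⅔x⁴y - 7/6x³y² - ⅞x²y³ + 21/4xy⁴ - 7/2x³y - 33/4xy³ - 77/2x²y + 69/2y³ - 23x² → -⅔x⁴y - 115/24x³y² - 9/2x²y³ + 585/128xy⁴ - 7/2x³y - 33/4xy³ - 77/2x²y - 957/32xy² + 69/2y³ - 23x²
  leading term x⁴y: subtract (xy)·g_3 from -⅔x⁴y - 115/24x³y² - 9/2x²y³ + 585/128xy⁴ - 7/2x³y - 33/4xy³ - 77/2x²y - 957/32xy² + 69/2y³ - 23x² → -⅛x³y² - ⅞x²y³ + 585/128xy⁴ - 7/2x³y - 7/2x²y² - 33/4xy³ - 33x²y - 957/32xy² + 69/2y³ - 23x² - 23xy
  leading term x³y²: subtract (3/16y²)·g_3 from -⅛x³y² - ⅞x²y³ + 585/128xy⁴ - 7/2x³y - 7/2x²y² - 33/4xy³ - 33x²y - 957/32xy² + 69/2y³ - 23x² - 23xy → 21/4xy⁴ - 7/2x³y - 7/2x²y² - 285/32xy³ - 33x²y - 231/8xy² + 69/2y³ - 23x² - 23xy - 69/16y²
  leading term xy⁴: subtract (-⅞xy)·g_1 from 21/4xy⁴ - 7/2x³y - 7/2x²y² - 285/32xy³ - 33x²y - 231/8xy² + 69/2y³ - 23x² - 23xy - 69/16y² → -33/4xy³ - 33x²y - 231/8xy² + 69/2y³ - 23x² + 47/8xy - 69/16y²
  leading term xy³: subtract (11/8x)·g_1 from -33/4xy³ - 33x²y - 231/8xy² + 69/2y³ - 23x² + 47/8xy - 69/16y² → -11/2x³ - 77/2x²y - 957/32xy² + 69/2y³ - 23x² + 47/8xy - 69/16y² - 363/8x
  leading term x³: subtract (33/4)·g_3 from -11/2x³ - 77/2x²y - 957/32xy² + 69/2y³ - 23x² + 47/8xy - 69/16y² - 363/8x → 69/2y³ - 23x² - 23xy - 69/16y² - 759/4
  leading term y³: subtract (-23/4)·g_1 from 69/2y³ - 23x² - 23xy - 69/16y² - 759/4 → 0
The remainder is 0, so this S-polynomial contributes no new basis element.

S(g_2, g_3) = -7x²y⁴ - 87/16xy⁵ + 4x⁴y + 7/2x³y² + 21/4xy⁴ - 7/2x³y - 33/4xy³ + 69/2y³ - 23x²; remainder on division = 0.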